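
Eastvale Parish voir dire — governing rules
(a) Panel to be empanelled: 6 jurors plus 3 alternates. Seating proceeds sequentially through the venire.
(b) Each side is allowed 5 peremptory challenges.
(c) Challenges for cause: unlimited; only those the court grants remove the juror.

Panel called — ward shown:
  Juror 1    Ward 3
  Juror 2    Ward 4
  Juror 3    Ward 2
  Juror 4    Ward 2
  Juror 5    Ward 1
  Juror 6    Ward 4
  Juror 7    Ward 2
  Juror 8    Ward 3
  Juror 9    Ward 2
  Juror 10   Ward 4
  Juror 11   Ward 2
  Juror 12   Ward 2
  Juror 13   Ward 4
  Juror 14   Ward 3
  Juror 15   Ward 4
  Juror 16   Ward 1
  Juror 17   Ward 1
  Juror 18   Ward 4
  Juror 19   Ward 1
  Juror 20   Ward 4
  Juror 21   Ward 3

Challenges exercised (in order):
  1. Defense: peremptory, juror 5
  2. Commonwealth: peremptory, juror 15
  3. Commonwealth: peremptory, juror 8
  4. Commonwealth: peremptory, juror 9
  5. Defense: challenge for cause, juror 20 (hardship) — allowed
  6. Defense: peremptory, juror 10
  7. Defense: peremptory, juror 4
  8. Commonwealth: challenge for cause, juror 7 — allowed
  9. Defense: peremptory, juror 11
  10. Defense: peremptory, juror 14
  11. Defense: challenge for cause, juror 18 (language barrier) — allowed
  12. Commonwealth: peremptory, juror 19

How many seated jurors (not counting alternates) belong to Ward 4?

Removed: #4, #5, #7, #8, #9, #10, #11, #14, #15, #18, #19, #20.
Seated jurors 1–6: #1, #2, #3, #6, #12, #13 (alternates #16, #17, #21 not counted).
Of those, in Ward 4: #2, #6, #13 → 3.

3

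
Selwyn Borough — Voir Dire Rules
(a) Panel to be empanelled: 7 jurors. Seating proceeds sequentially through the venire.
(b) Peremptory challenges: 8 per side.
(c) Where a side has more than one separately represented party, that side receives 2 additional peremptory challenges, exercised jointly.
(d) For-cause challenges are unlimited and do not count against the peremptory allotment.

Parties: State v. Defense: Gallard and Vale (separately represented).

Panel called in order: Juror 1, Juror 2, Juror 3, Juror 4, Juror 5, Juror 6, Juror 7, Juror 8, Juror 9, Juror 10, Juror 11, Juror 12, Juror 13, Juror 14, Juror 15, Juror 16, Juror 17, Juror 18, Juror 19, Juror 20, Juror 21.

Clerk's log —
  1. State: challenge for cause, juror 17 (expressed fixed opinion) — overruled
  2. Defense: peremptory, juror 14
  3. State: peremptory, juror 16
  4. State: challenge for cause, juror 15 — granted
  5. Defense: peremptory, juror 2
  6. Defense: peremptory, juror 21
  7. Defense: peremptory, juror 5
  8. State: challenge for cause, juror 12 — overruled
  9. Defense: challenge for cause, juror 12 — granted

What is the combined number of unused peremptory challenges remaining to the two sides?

13

State allotment: 8. Defense allotment: 8 base + 2 multi-party = 10.
State peremptories used: #16 — 1 (for-cause on #17, #15, #12 don't count).
Defense peremptories used: #14, #2, #21, #5 — 4 (the for-cause on #12 doesn't count).
Remaining: (8 − 1) + (10 − 4) = 13.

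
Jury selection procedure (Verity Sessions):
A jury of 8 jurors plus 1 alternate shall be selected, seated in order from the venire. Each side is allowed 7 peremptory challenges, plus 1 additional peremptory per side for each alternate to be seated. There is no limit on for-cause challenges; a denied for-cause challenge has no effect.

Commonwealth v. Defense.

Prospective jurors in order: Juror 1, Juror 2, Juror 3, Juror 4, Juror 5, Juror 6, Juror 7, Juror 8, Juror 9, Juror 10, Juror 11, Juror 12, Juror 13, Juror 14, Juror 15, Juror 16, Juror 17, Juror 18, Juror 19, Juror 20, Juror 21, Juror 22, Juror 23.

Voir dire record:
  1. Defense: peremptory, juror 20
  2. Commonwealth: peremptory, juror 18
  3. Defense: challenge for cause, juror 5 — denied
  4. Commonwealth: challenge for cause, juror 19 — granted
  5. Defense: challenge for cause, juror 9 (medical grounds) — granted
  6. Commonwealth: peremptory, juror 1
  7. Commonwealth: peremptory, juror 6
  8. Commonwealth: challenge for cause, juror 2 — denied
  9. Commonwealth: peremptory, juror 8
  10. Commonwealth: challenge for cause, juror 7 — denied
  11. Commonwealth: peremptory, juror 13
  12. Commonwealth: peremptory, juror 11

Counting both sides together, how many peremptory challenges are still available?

Commonwealth allotment: 7 base + 1 × 1 alternate = 8. Defense allotment: 7 base + 1 × 1 alternate = 8.
Commonwealth peremptories used: #18, #1, #6, #8, #13, #11 — 6 (for-cause on #19, #2, #7 don't count).
Defense peremptories used: #20 — 1 (for-cause on #5, #9 don't count).
Remaining: (8 − 6) + (8 − 1) = 9.

9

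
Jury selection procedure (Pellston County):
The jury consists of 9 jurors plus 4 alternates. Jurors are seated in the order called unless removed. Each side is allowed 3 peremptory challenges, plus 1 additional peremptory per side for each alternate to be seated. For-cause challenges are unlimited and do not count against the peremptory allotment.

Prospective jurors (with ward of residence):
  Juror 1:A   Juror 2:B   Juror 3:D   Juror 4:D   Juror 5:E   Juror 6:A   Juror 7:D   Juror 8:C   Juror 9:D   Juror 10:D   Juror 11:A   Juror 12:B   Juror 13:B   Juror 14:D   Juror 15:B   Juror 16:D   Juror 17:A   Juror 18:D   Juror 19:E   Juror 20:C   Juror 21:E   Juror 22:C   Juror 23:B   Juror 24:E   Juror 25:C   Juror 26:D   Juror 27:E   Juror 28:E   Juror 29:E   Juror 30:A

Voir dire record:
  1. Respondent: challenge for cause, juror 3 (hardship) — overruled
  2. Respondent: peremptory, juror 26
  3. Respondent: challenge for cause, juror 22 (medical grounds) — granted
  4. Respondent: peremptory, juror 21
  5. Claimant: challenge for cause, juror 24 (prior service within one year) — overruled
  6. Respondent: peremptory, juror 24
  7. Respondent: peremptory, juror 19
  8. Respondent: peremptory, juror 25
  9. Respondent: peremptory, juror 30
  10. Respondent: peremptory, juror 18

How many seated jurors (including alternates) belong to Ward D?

5

Removed: #18, #19, #21, #22, #24, #25, #26, #30.
Seated (13 incl. alternates): #1, #2, #3, #4, #5, #6, #7, #8, #9, #10, #11, #12, #13.
Of those, in Ward D: #3, #4, #7, #9, #10 → 5.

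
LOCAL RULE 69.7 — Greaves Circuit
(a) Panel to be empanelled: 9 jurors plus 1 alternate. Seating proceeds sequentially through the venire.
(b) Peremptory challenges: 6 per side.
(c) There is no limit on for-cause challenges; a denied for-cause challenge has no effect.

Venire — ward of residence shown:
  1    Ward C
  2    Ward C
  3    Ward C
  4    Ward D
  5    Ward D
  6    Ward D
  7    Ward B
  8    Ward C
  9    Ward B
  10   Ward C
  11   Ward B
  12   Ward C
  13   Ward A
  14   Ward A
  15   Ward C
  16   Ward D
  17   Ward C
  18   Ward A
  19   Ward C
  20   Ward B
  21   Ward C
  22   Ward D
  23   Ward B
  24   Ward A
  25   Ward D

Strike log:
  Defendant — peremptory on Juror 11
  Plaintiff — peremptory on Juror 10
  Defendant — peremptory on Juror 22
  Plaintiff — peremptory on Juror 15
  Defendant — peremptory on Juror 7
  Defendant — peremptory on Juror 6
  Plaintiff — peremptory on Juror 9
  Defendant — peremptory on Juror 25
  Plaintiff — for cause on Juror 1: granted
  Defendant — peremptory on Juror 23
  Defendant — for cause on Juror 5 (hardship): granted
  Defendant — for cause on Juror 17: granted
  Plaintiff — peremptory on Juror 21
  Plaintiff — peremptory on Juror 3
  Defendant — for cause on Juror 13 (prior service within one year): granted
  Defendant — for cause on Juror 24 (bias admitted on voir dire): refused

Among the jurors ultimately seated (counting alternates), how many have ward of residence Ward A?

3

Removed: #1, #3, #5, #6, #7, #9, #10, #11, #13, #15, #17, #21, #22, #23, #25.
Seated (10 incl. alternates): #2, #4, #8, #12, #14, #16, #18, #19, #20, #24.
Of those, in Ward A: #14, #18, #24 → 3.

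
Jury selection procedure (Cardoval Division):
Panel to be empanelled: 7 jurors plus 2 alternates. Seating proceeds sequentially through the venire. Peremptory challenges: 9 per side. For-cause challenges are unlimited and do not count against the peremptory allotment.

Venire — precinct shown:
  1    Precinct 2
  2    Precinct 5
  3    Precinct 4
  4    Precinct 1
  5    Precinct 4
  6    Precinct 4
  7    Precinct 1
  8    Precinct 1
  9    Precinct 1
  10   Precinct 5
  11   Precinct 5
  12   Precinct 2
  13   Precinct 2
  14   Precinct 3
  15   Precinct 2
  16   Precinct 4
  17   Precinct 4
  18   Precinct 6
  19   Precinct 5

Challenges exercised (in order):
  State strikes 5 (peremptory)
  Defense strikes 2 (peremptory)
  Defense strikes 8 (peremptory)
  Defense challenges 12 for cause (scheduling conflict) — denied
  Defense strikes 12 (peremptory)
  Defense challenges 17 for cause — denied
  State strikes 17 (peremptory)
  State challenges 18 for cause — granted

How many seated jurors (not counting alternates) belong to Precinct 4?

2

Removed: #2, #5, #8, #12, #17, #18.
Seated jurors 1–7: #1, #3, #4, #6, #7, #9, #10 (alternates #11, #13 not counted).
Of those, in Precinct 4: #3, #6 → 2.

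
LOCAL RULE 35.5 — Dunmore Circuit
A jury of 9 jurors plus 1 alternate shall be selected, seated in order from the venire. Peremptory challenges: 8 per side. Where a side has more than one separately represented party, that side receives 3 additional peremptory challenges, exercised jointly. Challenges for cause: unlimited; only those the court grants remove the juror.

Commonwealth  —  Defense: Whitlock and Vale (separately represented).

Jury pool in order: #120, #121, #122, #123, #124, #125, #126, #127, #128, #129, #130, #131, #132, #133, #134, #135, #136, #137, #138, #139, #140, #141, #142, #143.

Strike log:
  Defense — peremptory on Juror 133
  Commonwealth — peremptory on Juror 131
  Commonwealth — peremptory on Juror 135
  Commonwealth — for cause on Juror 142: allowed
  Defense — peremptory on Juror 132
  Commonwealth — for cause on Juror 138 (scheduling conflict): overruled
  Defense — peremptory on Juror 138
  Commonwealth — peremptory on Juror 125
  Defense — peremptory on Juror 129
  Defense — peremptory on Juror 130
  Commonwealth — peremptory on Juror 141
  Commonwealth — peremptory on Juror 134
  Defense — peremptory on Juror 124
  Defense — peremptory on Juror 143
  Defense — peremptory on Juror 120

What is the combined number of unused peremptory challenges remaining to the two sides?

Commonwealth allotment: 8. Defense allotment: 8 base + 3 multi-party = 11.
Commonwealth peremptories used: #131, #135, #125, #141, #134 — 5 (for-cause on #142, #138 don't count).
Defense peremptories used: #133, #132, #138, #129, #130, #124, #143, #120 — 8.
Remaining: (8 − 5) + (11 − 8) = 6.

6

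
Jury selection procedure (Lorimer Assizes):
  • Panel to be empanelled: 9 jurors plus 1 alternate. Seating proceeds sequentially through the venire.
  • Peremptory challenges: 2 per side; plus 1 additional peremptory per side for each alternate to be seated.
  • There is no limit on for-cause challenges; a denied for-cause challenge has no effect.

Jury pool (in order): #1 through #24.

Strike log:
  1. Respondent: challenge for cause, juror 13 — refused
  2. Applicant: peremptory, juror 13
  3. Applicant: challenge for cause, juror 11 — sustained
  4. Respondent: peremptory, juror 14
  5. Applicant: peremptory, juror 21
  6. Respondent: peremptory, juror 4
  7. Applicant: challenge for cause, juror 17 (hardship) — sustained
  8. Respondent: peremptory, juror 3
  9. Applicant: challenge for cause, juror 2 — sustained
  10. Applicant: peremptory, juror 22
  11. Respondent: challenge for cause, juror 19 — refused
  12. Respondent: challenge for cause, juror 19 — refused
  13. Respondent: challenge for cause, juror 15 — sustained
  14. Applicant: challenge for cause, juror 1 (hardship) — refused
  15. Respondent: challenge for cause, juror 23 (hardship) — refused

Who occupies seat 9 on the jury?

16

Removed: #2, #3, #4, #11, #13, #14, #15, #17, #21, #22. (#1, #19, #23 stay — for-cause denied.)
Filling seats in venire order through position 9: #1, #5, #6, #7, #8, #9, #10, #12, #16.
So seat 9 is #16.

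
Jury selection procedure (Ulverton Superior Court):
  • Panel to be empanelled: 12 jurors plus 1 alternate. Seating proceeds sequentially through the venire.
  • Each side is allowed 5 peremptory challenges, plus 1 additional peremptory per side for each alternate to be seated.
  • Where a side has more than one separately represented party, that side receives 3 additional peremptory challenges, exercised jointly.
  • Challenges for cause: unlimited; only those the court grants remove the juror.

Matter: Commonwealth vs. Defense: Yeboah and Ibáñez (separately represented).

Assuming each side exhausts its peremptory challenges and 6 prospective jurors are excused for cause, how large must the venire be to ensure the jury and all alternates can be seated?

Seats to fill: 12 + 1 alternates = 13.
Peremptories — Commonwealth: 5 + 1×1 = 6; Defense: 5 + 1×1 + 3 = 9; total 15.
For-cause removals: 6.
Minimum venire: 13 + 15 + 6 = 34.

34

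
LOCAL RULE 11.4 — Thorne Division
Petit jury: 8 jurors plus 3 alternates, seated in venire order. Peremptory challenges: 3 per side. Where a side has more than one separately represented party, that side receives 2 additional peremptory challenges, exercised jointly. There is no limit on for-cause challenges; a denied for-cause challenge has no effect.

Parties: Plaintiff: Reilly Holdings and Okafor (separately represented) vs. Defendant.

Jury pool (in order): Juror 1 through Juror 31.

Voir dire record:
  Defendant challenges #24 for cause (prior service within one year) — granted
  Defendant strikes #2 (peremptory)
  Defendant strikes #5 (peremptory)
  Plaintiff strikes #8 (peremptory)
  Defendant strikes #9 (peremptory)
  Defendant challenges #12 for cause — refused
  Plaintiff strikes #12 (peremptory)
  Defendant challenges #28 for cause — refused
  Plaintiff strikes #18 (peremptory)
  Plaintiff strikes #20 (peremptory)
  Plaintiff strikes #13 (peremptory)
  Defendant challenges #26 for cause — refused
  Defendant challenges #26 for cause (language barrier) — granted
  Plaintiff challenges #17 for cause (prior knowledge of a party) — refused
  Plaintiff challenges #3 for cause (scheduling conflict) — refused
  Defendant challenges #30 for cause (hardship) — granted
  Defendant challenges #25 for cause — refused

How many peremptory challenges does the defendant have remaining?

0

Defendant allotment: 3.
Defendant peremptories used: #2, #5, #9 — 3 (for-cause on #24, #12, #28, #26, #26, #30, #25 don't count).
Remaining: 3 − 3 = 0.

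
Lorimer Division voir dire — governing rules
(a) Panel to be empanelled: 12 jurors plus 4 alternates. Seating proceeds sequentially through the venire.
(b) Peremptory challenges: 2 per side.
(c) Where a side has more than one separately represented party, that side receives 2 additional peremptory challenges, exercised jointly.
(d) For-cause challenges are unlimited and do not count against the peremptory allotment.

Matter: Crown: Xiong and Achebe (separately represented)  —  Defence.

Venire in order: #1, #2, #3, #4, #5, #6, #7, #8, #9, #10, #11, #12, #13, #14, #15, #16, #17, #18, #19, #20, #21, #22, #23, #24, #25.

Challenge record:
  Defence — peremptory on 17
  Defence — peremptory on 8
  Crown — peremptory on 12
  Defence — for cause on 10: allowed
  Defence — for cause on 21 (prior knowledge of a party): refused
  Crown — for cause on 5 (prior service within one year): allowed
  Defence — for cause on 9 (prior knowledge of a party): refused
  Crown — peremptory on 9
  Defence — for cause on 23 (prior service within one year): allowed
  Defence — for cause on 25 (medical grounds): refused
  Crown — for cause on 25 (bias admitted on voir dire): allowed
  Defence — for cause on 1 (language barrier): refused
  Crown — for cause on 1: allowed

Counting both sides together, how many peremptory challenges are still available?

Crown allotment: 2 base + 2 multi-party = 4. Defence allotment: 2.
Crown peremptories used: #12, #9 — 2 (for-cause on #5, #25, #1 don't count).
Defence peremptories used: #17, #8 — 2 (for-cause on #10, #21, #9, #23, #25, #1 don't count).
Remaining: (4 − 2) + (2 − 2) = 2.

2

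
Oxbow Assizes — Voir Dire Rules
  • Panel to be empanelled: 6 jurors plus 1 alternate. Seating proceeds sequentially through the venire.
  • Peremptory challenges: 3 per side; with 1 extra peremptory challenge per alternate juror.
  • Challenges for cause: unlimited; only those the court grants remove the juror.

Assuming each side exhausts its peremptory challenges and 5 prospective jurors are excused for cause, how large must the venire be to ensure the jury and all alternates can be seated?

20

Seats to fill: 6 + 1 alternates = 7.
Peremptories: 3 + 1×1 = 4 per side × 2 sides = 8.
For-cause removals: 5.
Minimum venire: 7 + 8 + 5 = 20.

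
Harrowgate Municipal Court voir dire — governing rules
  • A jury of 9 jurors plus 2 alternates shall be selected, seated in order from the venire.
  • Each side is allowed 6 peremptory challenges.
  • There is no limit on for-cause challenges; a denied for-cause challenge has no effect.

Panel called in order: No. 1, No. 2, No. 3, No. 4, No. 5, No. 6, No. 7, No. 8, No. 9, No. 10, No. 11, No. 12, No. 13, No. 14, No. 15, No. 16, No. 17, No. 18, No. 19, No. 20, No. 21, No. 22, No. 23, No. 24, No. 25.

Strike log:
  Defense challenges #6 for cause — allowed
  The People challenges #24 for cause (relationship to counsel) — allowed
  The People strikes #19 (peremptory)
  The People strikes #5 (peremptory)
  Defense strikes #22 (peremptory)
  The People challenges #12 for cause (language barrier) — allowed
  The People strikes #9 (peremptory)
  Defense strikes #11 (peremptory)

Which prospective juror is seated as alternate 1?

Removed: #5, #6, #9, #11, #12, #19, #22, #24.
Filling seats in venire order through position 10: #1, #2, #3, #4, #7, #8, #10, #13, #14, #15.
So alternate 1 is #15.

15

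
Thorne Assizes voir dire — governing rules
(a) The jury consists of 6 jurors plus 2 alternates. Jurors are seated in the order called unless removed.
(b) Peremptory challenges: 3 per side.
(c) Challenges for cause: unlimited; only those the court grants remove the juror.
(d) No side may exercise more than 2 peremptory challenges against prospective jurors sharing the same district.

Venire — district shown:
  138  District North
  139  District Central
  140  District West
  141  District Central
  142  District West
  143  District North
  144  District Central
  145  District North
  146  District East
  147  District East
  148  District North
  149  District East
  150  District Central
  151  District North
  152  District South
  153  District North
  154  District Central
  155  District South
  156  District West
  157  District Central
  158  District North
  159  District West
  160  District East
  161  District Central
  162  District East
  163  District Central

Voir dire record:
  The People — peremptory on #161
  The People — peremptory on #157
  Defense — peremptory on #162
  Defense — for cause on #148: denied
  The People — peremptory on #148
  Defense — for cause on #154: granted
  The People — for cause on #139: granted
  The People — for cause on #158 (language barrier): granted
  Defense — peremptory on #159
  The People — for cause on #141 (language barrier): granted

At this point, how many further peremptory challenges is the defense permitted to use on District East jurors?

1

Defense peremptories so far: #162, #159 — 2 of 3 used, 1 left overall.
Against District East: #162 — 1 used; per-district cap 2 leaves 1.
Binding limit: min(1, 1) = 1.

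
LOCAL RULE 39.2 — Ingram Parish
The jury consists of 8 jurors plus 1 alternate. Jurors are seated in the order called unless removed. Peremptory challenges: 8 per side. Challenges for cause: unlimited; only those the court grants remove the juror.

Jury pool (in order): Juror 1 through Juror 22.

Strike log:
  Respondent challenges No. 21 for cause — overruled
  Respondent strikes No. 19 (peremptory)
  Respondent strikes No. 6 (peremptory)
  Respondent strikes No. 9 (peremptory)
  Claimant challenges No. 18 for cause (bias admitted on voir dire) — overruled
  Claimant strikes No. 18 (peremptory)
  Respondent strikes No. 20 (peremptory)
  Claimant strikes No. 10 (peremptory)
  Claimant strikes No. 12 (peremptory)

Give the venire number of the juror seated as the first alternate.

13

Removed: #6, #9, #10, #12, #18, #19, #20. (#21 stays — for-cause denied.)
Seating in order: seats 1–8 → #1, #2, #3, #4, #5, #7, #8, #11; alternates → #13.
So alternate 1 is #13.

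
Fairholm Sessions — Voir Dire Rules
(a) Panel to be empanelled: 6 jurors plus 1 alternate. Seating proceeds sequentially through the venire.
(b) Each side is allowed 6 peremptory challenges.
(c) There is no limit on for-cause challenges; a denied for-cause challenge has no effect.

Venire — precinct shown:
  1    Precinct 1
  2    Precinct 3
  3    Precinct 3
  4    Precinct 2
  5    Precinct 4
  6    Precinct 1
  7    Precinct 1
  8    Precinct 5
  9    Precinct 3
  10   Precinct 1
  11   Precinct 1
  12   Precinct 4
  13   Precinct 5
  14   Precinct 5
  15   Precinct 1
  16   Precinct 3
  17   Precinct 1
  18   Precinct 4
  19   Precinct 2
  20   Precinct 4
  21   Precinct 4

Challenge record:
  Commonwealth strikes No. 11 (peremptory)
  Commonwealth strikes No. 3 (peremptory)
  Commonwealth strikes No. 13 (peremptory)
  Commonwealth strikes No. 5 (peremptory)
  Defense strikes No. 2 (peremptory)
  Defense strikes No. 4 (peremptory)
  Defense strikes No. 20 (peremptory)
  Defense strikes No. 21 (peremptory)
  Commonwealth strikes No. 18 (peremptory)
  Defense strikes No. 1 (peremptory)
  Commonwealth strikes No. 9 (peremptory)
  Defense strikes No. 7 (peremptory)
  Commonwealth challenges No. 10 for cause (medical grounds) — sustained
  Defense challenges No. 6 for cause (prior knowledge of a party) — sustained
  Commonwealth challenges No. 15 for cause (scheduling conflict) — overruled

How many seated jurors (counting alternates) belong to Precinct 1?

Removed: #1, #2, #3, #4, #5, #6, #7, #9, #10, #11, #13, #18, #20, #21.
Seated (7 incl. alternates): #8, #12, #14, #15, #16, #17, #19.
Of those, in Precinct 1: #15, #17 → 2.

2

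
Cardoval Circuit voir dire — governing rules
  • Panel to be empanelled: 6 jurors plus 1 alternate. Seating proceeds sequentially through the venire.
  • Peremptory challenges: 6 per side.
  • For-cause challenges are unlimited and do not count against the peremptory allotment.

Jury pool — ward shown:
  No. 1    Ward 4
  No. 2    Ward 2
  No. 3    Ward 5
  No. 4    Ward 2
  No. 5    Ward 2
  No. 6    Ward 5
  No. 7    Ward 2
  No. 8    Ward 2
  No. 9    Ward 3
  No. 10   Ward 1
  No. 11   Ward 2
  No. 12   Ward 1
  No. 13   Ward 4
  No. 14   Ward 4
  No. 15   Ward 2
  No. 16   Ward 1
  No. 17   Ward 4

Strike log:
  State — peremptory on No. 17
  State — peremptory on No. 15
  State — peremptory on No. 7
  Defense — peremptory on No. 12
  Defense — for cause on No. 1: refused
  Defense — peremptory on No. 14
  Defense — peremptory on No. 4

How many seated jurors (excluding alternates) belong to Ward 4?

Removed: #4, #7, #12, #14, #15, #17.
Seated jurors 1–6: #1, #2, #3, #5, #6, #8 (alternates #9 not counted).
Of those, in Ward 4: #1 → 1.

1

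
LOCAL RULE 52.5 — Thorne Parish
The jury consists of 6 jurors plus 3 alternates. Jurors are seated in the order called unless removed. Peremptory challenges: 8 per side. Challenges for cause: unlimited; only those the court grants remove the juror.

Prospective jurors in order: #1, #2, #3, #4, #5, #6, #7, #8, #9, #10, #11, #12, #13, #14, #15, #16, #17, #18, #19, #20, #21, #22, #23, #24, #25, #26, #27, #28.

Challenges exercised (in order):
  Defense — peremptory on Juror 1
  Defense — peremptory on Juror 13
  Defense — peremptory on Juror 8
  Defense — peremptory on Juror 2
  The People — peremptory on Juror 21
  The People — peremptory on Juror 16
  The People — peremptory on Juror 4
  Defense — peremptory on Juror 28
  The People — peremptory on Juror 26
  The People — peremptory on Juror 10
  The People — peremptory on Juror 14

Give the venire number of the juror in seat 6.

Removed: #1, #2, #4, #8, #10, #13, #14, #16, #21, #26, #28.
Seating in order: seats 1–6 → #3, #5, #6, #7, #9, #11; alternates → #12, #15, #17.
So seat 6 is #11.

11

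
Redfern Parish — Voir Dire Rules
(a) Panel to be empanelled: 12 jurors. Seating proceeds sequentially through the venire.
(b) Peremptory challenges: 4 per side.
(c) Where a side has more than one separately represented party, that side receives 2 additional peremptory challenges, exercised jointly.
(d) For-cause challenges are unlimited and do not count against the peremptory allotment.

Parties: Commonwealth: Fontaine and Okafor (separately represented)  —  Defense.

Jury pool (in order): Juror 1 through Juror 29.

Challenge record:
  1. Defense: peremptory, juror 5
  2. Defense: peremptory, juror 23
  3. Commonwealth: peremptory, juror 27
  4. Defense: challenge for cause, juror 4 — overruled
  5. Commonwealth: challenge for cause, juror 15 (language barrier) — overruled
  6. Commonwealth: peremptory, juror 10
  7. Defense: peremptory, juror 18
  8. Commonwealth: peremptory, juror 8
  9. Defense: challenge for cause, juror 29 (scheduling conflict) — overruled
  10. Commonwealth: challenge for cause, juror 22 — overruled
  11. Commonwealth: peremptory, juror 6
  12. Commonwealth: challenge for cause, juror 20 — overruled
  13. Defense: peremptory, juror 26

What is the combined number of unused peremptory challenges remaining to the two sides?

Commonwealth allotment: 4 base + 2 multi-party = 6. Defense allotment: 4.
Commonwealth peremptories used: #27, #10, #8, #6 — 4 (for-cause on #15, #22, #20 don't count).
Defense peremptories used: #5, #23, #18, #26 — 4 (for-cause on #4, #29 don't count).
Remaining: (6 − 4) + (4 − 4) = 2.

2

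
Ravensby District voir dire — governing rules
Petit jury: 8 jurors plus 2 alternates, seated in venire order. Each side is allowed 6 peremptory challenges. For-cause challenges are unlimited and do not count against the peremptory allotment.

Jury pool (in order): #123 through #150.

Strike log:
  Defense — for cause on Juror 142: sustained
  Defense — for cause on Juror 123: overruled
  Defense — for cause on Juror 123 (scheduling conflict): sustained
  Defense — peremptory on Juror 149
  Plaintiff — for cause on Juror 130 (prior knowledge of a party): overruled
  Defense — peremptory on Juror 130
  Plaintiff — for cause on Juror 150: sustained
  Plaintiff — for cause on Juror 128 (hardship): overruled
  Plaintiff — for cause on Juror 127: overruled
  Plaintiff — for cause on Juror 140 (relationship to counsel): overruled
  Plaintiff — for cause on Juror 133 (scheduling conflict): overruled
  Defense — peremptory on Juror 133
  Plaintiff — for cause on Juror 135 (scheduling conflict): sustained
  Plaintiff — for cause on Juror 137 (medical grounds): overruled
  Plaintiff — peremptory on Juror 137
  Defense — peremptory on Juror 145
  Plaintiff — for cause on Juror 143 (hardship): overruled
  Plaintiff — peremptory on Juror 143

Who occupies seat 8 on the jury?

132

Removed: #123, #130, #133, #135, #137, #142, #143, #145, #149, #150. (#127, #128, #140 stay — for-cause denied.)
Seating in order: seats 1–8 → #124, #125, #126, #127, #128, #129, #131, #132; alternates → #134, #136.
So seat 8 is #132.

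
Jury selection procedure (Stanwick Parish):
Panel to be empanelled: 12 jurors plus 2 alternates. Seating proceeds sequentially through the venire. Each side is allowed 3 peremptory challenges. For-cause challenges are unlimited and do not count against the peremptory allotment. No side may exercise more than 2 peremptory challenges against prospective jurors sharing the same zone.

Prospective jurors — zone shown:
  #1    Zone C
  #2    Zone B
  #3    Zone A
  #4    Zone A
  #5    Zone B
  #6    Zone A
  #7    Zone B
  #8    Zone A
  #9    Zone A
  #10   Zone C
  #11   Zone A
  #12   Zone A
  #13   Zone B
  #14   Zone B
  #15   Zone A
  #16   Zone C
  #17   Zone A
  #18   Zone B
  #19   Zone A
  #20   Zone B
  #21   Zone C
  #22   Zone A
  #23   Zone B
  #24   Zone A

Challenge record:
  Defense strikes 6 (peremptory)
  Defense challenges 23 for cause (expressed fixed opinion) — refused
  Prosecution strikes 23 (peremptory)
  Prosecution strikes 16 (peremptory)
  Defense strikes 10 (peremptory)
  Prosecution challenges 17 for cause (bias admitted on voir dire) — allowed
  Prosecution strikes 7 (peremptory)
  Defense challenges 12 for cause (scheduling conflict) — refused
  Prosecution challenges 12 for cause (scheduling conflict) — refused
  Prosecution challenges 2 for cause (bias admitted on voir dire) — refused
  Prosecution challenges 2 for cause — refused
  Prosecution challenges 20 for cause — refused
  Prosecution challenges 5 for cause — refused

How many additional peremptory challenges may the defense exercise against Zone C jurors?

1

Defense peremptories so far: #6, #10 — 2 of 3 used, 1 left overall.
Against Zone C: #10 — 1 used; per-zone cap 2 leaves 1.
Binding limit: min(1, 1) = 1.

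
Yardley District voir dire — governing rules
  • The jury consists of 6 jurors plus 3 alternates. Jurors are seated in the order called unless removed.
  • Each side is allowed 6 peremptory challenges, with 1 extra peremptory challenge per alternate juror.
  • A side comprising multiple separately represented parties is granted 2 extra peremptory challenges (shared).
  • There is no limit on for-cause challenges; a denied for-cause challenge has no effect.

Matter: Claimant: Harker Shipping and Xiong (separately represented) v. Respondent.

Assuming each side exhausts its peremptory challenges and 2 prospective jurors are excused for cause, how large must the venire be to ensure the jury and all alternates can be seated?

Seats to fill: 6 + 3 alternates = 9.
Peremptories — Claimant: 6 + 1×3 + 2 = 11; Respondent: 6 + 1×3 = 9; total 20.
For-cause removals: 2.
Minimum venire: 9 + 20 + 2 = 31.

31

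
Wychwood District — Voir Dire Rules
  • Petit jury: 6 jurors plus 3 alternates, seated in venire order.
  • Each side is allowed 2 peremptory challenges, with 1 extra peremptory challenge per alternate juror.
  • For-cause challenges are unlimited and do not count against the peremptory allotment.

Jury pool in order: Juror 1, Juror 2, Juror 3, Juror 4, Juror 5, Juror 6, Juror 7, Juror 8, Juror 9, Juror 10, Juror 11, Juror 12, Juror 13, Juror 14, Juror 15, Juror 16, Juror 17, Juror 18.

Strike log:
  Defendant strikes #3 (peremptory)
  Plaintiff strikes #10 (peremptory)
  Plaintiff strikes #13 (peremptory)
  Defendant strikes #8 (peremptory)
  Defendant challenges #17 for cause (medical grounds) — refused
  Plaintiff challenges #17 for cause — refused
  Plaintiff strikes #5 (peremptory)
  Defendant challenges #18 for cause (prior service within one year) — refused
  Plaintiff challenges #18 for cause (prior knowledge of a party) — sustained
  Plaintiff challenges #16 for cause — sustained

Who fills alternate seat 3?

14

Removed: #3, #5, #8, #10, #13, #16, #18. (#17 stays — for-cause denied.)
Seating in order: seats 1–6 → #1, #2, #4, #6, #7, #9; alternates → #11, #12, #14.
So alternate 3 is #14.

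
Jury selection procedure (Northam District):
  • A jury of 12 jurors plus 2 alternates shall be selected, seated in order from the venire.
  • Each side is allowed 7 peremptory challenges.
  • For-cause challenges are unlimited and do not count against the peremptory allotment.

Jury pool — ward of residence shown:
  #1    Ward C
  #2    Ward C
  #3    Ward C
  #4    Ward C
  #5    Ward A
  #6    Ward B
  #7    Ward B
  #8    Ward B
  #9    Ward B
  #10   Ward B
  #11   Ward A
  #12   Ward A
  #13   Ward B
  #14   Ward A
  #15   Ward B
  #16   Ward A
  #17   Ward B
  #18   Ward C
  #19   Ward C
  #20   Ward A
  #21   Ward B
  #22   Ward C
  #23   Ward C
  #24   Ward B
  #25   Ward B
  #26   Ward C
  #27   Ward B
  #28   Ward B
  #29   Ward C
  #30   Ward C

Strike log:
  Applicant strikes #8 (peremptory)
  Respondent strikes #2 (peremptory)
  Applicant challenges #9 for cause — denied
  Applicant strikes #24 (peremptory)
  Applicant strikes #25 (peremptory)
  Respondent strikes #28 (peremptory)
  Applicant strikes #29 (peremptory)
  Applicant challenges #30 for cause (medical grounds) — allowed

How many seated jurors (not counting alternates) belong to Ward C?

Removed: #2, #8, #24, #25, #28, #29, #30.
Seated jurors 1–12: #1, #3, #4, #5, #6, #7, #9, #10, #11, #12, #13, #14 (alternates #15, #16 not counted).
Of those, in Ward C: #1, #3, #4 → 3.

3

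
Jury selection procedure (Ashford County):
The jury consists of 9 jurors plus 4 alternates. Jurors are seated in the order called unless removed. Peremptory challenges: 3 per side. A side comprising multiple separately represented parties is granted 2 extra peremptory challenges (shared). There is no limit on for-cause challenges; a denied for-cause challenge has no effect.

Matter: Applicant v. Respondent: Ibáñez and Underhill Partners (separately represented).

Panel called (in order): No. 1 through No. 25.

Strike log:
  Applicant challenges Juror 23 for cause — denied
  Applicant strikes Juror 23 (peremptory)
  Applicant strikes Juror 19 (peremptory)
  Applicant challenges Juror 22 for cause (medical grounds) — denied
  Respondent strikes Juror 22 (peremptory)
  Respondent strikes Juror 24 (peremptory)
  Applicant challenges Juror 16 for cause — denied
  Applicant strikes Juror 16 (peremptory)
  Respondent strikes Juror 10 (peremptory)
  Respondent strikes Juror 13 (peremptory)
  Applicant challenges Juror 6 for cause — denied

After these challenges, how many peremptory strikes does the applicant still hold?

0

Applicant allotment: 3.
Applicant peremptories used: #23, #19, #16 — 3 (for-cause on #23, #22, #16, #6 don't count).
Remaining: 3 − 3 = 0.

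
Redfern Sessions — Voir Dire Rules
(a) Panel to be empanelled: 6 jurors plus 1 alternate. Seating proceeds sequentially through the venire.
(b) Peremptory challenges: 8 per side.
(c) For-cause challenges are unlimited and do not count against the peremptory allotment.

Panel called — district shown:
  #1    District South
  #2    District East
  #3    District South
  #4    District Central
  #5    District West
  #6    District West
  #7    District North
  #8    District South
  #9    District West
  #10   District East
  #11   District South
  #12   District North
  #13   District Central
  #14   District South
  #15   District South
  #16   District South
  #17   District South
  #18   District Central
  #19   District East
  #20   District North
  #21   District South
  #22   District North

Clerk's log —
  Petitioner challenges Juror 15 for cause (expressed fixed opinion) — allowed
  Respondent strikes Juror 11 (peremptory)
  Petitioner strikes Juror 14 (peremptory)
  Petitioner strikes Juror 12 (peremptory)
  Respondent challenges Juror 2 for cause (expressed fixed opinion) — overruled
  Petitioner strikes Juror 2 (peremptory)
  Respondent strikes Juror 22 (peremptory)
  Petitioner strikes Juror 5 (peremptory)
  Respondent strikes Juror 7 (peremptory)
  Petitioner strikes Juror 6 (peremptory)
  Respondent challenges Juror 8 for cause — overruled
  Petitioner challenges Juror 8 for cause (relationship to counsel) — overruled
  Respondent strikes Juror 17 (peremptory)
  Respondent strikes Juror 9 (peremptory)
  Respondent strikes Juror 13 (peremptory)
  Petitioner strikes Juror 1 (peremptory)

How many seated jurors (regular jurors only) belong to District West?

Removed: #1, #2, #5, #6, #7, #9, #11, #12, #13, #14, #15, #17, #22.
Seated jurors 1–6: #3, #4, #8, #10, #16, #18 (alternates #19 not counted).
None of those are in District West → 0.

0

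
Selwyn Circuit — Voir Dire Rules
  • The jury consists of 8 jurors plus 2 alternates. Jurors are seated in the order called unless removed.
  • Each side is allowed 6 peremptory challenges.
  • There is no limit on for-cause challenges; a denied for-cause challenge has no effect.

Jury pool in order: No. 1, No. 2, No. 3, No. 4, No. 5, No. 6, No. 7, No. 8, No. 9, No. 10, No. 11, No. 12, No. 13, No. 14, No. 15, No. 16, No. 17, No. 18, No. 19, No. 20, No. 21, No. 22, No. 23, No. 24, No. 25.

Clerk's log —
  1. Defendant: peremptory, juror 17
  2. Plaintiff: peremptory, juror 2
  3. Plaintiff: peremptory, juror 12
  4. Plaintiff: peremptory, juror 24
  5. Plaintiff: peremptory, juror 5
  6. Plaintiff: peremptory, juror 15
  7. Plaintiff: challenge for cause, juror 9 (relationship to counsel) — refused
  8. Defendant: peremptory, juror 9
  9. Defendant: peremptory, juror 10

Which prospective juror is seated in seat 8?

Removed: #2, #5, #9, #10, #12, #15, #17, #24.
Seating in order: seats 1–8 → #1, #3, #4, #6, #7, #8, #11, #13; alternates → #14, #16.
So seat 8 is #13.

13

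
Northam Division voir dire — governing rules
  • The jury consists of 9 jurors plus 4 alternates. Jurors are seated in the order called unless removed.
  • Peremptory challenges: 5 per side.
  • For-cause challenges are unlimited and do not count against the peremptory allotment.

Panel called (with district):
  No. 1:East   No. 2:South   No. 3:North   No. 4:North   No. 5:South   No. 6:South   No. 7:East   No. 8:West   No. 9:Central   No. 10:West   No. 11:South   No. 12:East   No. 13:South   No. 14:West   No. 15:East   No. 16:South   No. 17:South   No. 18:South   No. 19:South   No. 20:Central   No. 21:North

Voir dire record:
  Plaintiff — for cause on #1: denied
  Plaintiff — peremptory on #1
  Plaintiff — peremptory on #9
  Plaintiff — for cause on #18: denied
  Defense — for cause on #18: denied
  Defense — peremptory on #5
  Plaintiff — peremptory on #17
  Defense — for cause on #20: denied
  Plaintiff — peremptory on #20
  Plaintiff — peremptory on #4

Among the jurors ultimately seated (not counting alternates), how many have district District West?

Removed: #1, #4, #5, #9, #17, #20.
Seated jurors 1–9: #2, #3, #6, #7, #8, #10, #11, #12, #13 (alternates #14, #15, #16, #18 not counted).
Of those, in District West: #8, #10 → 2.

2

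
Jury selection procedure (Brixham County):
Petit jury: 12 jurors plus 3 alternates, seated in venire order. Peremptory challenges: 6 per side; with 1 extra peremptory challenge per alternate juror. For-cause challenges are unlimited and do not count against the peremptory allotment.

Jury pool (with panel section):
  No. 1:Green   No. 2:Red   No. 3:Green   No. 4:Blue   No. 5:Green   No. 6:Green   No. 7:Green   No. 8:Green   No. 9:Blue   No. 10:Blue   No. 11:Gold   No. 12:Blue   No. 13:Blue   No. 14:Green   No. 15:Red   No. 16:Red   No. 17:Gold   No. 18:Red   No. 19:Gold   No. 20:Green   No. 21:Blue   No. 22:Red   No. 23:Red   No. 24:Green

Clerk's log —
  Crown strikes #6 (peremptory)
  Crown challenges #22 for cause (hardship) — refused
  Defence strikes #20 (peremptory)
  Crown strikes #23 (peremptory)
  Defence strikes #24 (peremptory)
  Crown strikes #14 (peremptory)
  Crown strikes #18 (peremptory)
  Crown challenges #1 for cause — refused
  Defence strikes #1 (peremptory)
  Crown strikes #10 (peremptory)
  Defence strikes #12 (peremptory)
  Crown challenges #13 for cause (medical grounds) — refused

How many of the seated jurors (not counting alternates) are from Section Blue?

Removed: #1, #6, #10, #12, #14, #18, #20, #23, #24.
Seated jurors 1–12: #2, #3, #4, #5, #7, #8, #9, #11, #13, #15, #16, #17 (alternates #19, #21, #22 not counted).
Of those, in Section Blue: #4, #9, #13 → 3.

3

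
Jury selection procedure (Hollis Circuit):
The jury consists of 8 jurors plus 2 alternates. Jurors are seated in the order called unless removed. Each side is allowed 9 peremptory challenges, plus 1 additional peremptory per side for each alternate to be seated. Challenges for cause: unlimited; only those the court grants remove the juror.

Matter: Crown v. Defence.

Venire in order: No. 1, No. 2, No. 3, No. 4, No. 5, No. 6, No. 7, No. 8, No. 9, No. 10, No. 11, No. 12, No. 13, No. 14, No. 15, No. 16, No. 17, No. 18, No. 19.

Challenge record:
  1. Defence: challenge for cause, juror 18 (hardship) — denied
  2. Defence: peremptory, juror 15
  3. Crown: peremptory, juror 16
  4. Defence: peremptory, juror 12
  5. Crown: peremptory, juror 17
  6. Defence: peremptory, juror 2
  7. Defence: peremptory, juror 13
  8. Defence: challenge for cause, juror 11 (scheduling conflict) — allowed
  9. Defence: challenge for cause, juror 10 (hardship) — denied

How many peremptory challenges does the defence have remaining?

Defence allotment: 9 base + 1 × 2 alternates = 11.
Defence peremptories used: #15, #12, #2, #13 — 4 (for-cause on #18, #11, #10 don't count).
Remaining: 11 − 4 = 7.

7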